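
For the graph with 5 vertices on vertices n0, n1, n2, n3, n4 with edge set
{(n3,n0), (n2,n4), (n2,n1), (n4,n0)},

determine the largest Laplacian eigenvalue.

Degrees: deg(n0) = 2, deg(n1) = 1, deg(n2) = 2, deg(n3) = 1, deg(n4) = 2.
L = D − A with rows/columns ordered (n0, n1, n2, n3, n4):
  [ 2,  0,  0, -1, -1]
  [ 0,  1, -1,  0,  0]
  [ 0, -1,  2,  0, -1]
  [-1,  0,  0,  1,  0]
  [-1,  0, -1,  0,  2]
Characteristic polynomial: det(λI − L) = λ(λ² − 3λ + 1)(λ² − 5λ + 5).
Roots: λ = 0; (λ² − 3λ + 1) = 0 ⇒ λ = (3 ± √5)/2 ≈ 0.382, 2.618; (λ² − 5λ + 5) = 0 ⇒ λ = (5 ± √5)/2 ≈ 1.382, 3.618.
(Check: the roots sum (with multiplicity) to 8, matching trace L = Σdeg = 2·4 = 8.)
Laplacian eigenvalues: [0.0, 0.382, 1.382, 2.618, 3.618]. Largest eigenvalue (spectral radius) = 3.618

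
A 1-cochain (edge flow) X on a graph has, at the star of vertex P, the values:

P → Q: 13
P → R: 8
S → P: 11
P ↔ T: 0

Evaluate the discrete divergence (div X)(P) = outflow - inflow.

Divergence = sum of outgoing flows = 13 + 8 + (-11) + 0 = 10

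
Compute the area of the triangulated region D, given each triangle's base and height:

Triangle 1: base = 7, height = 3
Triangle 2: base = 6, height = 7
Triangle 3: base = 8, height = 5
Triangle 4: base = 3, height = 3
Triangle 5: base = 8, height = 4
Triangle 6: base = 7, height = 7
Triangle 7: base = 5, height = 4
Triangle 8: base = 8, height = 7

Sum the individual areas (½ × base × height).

(1/2)×7×3 + (1/2)×6×7 + (1/2)×8×5 + (1/2)×3×3 + (1/2)×8×4 + (1/2)×7×7 + (1/2)×5×4 + (1/2)×8×7 = 134.5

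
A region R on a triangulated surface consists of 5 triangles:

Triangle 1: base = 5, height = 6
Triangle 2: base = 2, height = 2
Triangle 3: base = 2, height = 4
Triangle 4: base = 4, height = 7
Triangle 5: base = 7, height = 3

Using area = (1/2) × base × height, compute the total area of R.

(1/2)×5×6 + (1/2)×2×2 + (1/2)×2×4 + (1/2)×4×7 + (1/2)×7×3 = 45.5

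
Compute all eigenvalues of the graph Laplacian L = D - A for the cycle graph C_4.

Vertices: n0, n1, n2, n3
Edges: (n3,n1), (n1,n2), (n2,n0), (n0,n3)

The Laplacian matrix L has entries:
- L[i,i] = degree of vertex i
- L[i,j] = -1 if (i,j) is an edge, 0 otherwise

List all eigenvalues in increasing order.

The cycle graph C_n has Laplacian eigenvalues λ_k = 2 − 2cos(2πk/n), k = 0, 1, …, n−1. Here n = 4:
k=0: 2 − 2cos(0) = 0.0; k=1: 2 − 2cos(π/2) = 2.0; k=2: 2 − 2cos(π) = 4.0; k=3: 2 − 2cos(3π/2) = 2.0.
Laplacian eigenvalues (increasing order): [0.0, 2.0, 2.0, 4.0]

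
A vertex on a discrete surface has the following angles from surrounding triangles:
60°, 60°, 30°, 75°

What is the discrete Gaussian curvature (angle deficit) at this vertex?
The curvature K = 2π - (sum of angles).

Sum of angles = 225°. K = 360° - 225° = 135°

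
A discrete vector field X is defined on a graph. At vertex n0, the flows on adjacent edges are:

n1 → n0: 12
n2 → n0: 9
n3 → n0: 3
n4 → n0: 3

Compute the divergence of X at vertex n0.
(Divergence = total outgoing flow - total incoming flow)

Divergence = sum of outgoing flows = (-12) + (-9) + (-3) + (-3) = -27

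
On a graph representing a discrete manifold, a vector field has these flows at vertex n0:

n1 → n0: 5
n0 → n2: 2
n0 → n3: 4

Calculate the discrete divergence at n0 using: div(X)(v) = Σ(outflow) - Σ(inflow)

Divergence = sum of outgoing flows = (-5) + 2 + 4 = 1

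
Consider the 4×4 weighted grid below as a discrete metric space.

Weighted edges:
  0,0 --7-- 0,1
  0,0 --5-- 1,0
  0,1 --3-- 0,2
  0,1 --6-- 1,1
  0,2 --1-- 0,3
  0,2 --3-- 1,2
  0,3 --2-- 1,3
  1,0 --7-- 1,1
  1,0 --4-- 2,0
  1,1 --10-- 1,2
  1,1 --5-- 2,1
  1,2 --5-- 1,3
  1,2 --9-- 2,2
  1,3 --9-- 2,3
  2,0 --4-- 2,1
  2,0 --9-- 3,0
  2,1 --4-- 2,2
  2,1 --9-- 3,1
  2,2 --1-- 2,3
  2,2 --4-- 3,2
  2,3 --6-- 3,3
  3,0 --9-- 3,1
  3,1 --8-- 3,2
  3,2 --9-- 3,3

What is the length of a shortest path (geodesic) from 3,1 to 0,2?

Shortest path: 3,1 → 2,1 → 1,1 → 0,1 → 0,2, total weight = 23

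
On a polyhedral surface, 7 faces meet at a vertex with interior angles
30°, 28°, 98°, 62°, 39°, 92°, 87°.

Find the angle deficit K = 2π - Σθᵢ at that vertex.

Sum of angles = 436°. K = 360° - 436° = -76° = -19π/45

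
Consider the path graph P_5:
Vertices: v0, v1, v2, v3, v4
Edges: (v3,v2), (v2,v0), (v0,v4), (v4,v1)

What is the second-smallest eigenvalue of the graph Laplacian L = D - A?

The path graph P_n has Laplacian eigenvalues λ_k = 2 − 2cos(kπ/n), k = 0, 1, …, n−1. Here n = 5:
k=0: 2 − 2cos(0) = 0.0; k=1: 2 − 2cos(π/5) = 0.382; k=2: 2 − 2cos(2π/5) = 1.382; k=3: 2 − 2cos(3π/5) = 2.618; k=4: 2 − 2cos(4π/5) = 3.618.
Laplacian eigenvalues: [0.0, 0.382, 1.382, 2.618, 3.618]. Algebraic connectivity (smallest non-zero eigenvalue) = 0.382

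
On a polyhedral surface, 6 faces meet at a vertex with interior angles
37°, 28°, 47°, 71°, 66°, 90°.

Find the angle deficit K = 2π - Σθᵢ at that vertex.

Sum of angles = 339°. K = 360° - 339° = 21° = 7π/60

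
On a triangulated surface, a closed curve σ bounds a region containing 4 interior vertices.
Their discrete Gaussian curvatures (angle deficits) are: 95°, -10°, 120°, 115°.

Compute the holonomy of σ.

Holonomy = total enclosed curvature = 95° + (-10°) + 120° + 115° = 320°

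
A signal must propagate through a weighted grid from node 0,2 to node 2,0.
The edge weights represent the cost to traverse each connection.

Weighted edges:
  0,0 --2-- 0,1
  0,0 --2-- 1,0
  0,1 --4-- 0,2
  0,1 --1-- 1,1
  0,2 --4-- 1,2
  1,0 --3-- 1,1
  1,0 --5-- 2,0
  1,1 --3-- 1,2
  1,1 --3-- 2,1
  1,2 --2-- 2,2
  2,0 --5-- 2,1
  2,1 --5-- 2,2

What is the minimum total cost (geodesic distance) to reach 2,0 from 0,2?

Shortest path: 0,2 → 0,1 → 1,1 → 1,0 → 2,0, total weight = 13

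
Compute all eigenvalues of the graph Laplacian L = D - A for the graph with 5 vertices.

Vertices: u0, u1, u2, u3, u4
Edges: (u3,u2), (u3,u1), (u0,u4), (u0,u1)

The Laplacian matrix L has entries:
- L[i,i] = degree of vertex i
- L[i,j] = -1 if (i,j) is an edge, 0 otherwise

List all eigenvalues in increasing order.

Degrees: deg(u0) = 2, deg(u1) = 2, deg(u2) = 1, deg(u3) = 2, deg(u4) = 1.
L = D − A with rows/columns ordered (u0, u1, u2, u3, u4):
  [ 2, -1,  0,  0, -1]
  [-1,  2,  0, -1,  0]
  [ 0,  0,  1, -1,  0]
  [ 0, -1, -1,  2,  0]
  [-1,  0,  0,  0,  1]
Characteristic polynomial: det(λI − L) = λ(λ² − 3λ + 1)(λ² − 5λ + 5).
Roots: λ = 0; (λ² − 3λ + 1) = 0 ⇒ λ = (3 ± √5)/2 ≈ 0.382, 2.618; (λ² − 5λ + 5) = 0 ⇒ λ = (5 ± √5)/2 ≈ 1.382, 3.618.
(Check: the roots sum (with multiplicity) to 8, matching trace L = Σdeg = 2·4 = 8.)
Laplacian eigenvalues (increasing order): [0.0, 0.382, 1.382, 2.618, 3.618]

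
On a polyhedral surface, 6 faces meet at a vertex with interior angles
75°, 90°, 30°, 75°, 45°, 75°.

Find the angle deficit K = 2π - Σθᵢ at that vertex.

Sum of angles = 390°. K = 360° - 390° = -30° = -π/6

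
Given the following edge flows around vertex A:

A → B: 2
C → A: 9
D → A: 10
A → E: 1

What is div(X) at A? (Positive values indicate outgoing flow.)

Divergence = sum of outgoing flows = 2 + (-9) + (-10) + 1 = -16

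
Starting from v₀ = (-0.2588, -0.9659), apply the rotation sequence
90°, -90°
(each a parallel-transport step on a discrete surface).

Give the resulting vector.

Total rotation: 90° + (-90°) = 0°. Final vector: (-0.2588, -0.9659)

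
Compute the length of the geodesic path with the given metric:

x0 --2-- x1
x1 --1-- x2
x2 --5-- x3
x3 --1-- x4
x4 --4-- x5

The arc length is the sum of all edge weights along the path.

Arc length = 2 + 1 + 5 + 1 + 4 = 13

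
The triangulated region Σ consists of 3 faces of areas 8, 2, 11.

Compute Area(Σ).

8 + 2 + 11 = 21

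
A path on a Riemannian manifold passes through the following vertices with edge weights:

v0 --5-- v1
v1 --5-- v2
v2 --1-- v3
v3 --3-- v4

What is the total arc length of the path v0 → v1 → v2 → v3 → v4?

Arc length = 5 + 5 + 1 + 3 = 14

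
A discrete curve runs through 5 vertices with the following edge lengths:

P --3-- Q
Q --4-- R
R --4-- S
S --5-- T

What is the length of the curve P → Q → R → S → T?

Arc length = 3 + 4 + 4 + 5 = 16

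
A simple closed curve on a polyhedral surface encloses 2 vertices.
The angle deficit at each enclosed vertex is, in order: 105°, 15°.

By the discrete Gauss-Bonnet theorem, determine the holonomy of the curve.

Holonomy = total enclosed curvature = 105° + 15° = 120°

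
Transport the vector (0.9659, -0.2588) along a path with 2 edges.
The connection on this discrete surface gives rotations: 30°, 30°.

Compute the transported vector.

Total rotation: 30° + 30° = 60°. Final vector: (0.7071, 0.7071)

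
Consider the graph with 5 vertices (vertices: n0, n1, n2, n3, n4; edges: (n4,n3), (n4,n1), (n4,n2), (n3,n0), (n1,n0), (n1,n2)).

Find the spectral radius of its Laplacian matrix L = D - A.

Degrees: deg(n0) = 2, deg(n1) = 3, deg(n2) = 2, deg(n3) = 2, deg(n4) = 3.
L = D − A with rows/columns ordered (n0, n1, n2, n3, n4):
  [ 2, -1,  0, -1,  0]
  [-1,  3, -1,  0, -1]
  [ 0, -1,  2,  0, -1]
  [-1,  0,  0,  2, -1]
  [ 0, -1, -1, -1,  3]
Characteristic polynomial: det(λI − L) = λ(λ² − 5λ + 5)(λ² − 7λ + 11).
Roots: λ = 0; (λ² − 5λ + 5) = 0 ⇒ λ = (5 ± √5)/2 ≈ 1.382, 3.618; (λ² − 7λ + 11) = 0 ⇒ λ = (7 ± √5)/2 ≈ 2.382, 4.618.
(Check: the roots sum (with multiplicity) to 12, matching trace L = Σdeg = 2·6 = 12.)
Laplacian eigenvalues: [0.0, 1.382, 2.382, 3.618, 4.618]. Largest eigenvalue (spectral radius) = 4.618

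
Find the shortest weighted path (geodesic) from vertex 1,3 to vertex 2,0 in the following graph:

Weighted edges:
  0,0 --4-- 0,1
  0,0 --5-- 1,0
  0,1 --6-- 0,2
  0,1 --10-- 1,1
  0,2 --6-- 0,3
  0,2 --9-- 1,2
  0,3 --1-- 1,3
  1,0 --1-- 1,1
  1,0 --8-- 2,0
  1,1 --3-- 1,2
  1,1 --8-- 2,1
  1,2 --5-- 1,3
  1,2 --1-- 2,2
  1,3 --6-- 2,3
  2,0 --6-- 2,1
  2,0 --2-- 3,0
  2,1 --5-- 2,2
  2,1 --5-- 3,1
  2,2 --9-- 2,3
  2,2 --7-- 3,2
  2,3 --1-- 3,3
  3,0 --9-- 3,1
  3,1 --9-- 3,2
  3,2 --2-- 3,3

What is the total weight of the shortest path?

Shortest path: 1,3 → 1,2 → 1,1 → 1,0 → 2,0, total weight = 17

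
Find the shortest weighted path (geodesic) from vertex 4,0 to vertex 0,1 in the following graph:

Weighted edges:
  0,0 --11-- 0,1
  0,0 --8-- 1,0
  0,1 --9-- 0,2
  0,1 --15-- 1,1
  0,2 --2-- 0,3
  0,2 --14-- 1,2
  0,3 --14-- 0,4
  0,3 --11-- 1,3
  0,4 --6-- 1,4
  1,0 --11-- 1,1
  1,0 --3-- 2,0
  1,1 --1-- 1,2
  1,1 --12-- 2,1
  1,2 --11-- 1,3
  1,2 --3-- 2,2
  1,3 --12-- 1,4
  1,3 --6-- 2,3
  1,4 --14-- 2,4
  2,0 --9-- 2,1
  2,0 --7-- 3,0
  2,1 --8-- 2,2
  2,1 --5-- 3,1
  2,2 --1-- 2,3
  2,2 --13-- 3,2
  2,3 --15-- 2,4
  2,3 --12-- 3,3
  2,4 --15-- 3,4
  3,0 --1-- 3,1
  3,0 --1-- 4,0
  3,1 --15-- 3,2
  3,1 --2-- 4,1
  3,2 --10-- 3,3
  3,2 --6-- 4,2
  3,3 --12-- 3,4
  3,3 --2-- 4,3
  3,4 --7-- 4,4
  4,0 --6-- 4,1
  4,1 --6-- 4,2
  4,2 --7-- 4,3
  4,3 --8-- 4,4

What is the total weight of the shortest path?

Shortest path: 4,0 → 3,0 → 2,0 → 1,0 → 0,0 → 0,1, total weight = 30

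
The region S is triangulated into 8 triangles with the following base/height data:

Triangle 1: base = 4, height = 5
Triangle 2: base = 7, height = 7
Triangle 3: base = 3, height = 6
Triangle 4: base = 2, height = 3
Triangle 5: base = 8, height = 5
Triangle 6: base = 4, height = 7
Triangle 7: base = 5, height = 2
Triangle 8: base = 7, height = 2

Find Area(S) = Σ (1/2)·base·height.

(1/2)×4×5 + (1/2)×7×7 + (1/2)×3×6 + (1/2)×2×3 + (1/2)×8×5 + (1/2)×4×7 + (1/2)×5×2 + (1/2)×7×2 = 92.5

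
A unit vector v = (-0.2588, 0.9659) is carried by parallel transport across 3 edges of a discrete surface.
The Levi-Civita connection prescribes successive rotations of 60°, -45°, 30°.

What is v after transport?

Total rotation: 60° + (-45°) + 30° = 45°. Final vector: (-0.8660, 0.5000)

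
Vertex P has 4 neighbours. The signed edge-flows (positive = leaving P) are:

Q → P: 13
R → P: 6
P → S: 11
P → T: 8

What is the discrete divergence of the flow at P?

Divergence = sum of outgoing flows = (-13) + (-6) + 11 + 8 = 0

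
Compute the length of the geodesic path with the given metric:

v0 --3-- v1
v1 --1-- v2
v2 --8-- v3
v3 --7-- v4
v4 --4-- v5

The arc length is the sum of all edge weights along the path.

Arc length = 3 + 1 + 8 + 7 + 4 = 23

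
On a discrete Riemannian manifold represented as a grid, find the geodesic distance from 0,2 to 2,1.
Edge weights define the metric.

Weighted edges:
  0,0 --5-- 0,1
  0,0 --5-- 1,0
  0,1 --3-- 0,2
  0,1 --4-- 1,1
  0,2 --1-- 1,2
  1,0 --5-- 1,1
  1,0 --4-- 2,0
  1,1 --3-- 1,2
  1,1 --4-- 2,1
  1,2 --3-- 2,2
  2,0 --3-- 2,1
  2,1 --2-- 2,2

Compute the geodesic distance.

Shortest path: 0,2 → 1,2 → 2,2 → 2,1, total weight = 6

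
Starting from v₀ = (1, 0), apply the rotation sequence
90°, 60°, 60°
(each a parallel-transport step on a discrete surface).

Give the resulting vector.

Total rotation: 90° + 60° + 60° = 210° ≡ -150° (mod 360°). Final vector: (-0.8660, -0.5000)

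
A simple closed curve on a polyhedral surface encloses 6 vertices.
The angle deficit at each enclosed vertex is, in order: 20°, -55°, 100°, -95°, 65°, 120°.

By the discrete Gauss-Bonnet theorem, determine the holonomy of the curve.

Holonomy = total enclosed curvature = 20° + (-55°) + 100° + (-95°) + 65° + 120° = 155°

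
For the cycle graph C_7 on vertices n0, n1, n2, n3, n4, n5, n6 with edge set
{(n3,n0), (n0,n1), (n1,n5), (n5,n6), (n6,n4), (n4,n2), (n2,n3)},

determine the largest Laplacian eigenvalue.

The cycle graph C_n has Laplacian eigenvalues λ_k = 2 − 2cos(2πk/n), k = 0, 1, …, n−1. Here n = 7:
k=0: 2 − 2cos(0) = 0.0; k=1: 2 − 2cos(2π/7) = 0.753; k=2: 2 − 2cos(4π/7) = 2.445; k=3: 2 − 2cos(6π/7) = 3.8019; k=4: 2 − 2cos(8π/7) = 3.8019; k=5: 2 − 2cos(10π/7) = 2.445; k=6: 2 − 2cos(12π/7) = 0.753.
Laplacian eigenvalues: [0.0, 0.753, 0.753, 2.445, 2.445, 3.8019, 3.8019]. Largest eigenvalue (spectral radius) = 3.8019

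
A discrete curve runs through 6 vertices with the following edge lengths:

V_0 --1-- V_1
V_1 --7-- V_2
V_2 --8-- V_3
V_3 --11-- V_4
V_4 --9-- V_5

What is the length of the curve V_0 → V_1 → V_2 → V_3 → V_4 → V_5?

Arc length = 1 + 7 + 8 + 11 + 9 = 36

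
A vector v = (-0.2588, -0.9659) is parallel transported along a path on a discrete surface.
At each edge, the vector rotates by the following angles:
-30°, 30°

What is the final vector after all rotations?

Total rotation: (-30°) + 30° = 0°. Final vector: (-0.2588, -0.9659)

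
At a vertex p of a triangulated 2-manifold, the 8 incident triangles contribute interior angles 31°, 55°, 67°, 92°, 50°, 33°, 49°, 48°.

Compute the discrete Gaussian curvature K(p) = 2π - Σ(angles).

Sum of angles = 425°. K = 360° - 425° = -65° = -13π/36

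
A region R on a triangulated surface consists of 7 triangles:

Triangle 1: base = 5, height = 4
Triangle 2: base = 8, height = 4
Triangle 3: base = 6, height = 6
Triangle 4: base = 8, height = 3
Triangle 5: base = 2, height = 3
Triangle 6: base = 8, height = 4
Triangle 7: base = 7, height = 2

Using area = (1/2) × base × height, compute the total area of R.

(1/2)×5×4 + (1/2)×8×4 + (1/2)×6×6 + (1/2)×8×3 + (1/2)×2×3 + (1/2)×8×4 + (1/2)×7×2 = 82.0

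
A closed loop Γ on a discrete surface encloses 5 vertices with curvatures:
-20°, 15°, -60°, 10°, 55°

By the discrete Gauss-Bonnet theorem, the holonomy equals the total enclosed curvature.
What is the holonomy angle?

Holonomy = total enclosed curvature = (-20°) + 15° + (-60°) + 10° + 55° = 0°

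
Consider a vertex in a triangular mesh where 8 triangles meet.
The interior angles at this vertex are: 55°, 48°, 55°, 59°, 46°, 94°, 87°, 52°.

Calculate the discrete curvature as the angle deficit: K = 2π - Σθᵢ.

Sum of angles = 496°. K = 360° - 496° = -136° = -34π/45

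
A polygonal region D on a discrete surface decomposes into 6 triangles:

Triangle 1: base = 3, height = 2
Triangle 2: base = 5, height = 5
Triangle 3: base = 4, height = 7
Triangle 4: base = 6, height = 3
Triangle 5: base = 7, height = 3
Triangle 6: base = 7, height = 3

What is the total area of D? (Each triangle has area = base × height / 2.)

(1/2)×3×2 + (1/2)×5×5 + (1/2)×4×7 + (1/2)×6×3 + (1/2)×7×3 + (1/2)×7×3 = 59.5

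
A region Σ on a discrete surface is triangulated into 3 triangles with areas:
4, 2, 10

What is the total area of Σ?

4 + 2 + 10 = 16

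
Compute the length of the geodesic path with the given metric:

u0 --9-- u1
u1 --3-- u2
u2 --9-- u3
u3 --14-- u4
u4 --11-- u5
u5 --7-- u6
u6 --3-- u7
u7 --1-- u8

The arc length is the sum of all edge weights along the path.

Arc length = 9 + 3 + 9 + 14 + 11 + 7 + 3 + 1 = 57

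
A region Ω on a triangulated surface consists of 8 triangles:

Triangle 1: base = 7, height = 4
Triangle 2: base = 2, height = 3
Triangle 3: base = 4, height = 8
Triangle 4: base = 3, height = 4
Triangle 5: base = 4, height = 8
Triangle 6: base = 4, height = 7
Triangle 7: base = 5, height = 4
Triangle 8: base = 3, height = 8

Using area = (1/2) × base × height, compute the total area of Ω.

(1/2)×7×4 + (1/2)×2×3 + (1/2)×4×8 + (1/2)×3×4 + (1/2)×4×8 + (1/2)×4×7 + (1/2)×5×4 + (1/2)×3×8 = 91.0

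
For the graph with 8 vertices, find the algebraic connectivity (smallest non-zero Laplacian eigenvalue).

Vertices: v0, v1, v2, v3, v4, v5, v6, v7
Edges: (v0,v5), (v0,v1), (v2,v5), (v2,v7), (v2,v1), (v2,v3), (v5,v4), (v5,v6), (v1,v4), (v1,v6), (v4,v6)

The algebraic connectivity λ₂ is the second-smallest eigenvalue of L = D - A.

Degrees: deg(v0) = 2, deg(v1) = 4, deg(v2) = 4, deg(v3) = 1, deg(v4) = 3, deg(v5) = 4, deg(v6) = 3, deg(v7) = 1.
L = D − A with rows/columns ordered (v0, v1, v2, v3, v4, v5, v6, v7):
  [ 2, -1,  0,  0,  0, -1,  0,  0]
  [-1,  4, -1,  0, -1,  0, -1,  0]
  [ 0, -1,  4, -1,  0, -1,  0, -1]
  [ 0,  0, -1,  1,  0,  0,  0,  0]
  [ 0, -1,  0,  0,  3, -1, -1,  0]
  [-1,  0, -1,  0, -1,  4, -1,  0]
  [ 0, -1,  0,  0, -1, -1,  3,  0]
  [ 0,  0, -1,  0,  0,  0,  0,  1]
Characteristic polynomial: det(λI − L) = λ(λ² − 7λ + 4)(λ − 1)(λ − 2)(λ − 4)³.
Roots: λ = 0; (λ² − 7λ + 4) = 0 ⇒ λ = (7 ± √33)/2 ≈ 0.6277, 6.3723; (λ − 1) = 0 ⇒ λ = 1; (λ − 2) = 0 ⇒ λ = 2; (λ − 4) = 0 ⇒ λ = 4 (multiplicity 3).
(Check: the roots sum (with multiplicity) to 22, matching trace L = Σdeg = 2·11 = 22.)
Laplacian eigenvalues: [0.0, 0.6277, 1.0, 2.0, 4.0, 4.0, 4.0, 6.3723]. Algebraic connectivity (smallest non-zero eigenvalue) = 0.6277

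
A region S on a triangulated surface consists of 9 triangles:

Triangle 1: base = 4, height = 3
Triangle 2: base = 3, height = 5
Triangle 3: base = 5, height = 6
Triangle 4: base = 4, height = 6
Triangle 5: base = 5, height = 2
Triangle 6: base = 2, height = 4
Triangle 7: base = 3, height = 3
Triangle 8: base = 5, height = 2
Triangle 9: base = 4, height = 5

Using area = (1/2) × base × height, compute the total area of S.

(1/2)×4×3 + (1/2)×3×5 + (1/2)×5×6 + (1/2)×4×6 + (1/2)×5×2 + (1/2)×2×4 + (1/2)×3×3 + (1/2)×5×2 + (1/2)×4×5 = 69.0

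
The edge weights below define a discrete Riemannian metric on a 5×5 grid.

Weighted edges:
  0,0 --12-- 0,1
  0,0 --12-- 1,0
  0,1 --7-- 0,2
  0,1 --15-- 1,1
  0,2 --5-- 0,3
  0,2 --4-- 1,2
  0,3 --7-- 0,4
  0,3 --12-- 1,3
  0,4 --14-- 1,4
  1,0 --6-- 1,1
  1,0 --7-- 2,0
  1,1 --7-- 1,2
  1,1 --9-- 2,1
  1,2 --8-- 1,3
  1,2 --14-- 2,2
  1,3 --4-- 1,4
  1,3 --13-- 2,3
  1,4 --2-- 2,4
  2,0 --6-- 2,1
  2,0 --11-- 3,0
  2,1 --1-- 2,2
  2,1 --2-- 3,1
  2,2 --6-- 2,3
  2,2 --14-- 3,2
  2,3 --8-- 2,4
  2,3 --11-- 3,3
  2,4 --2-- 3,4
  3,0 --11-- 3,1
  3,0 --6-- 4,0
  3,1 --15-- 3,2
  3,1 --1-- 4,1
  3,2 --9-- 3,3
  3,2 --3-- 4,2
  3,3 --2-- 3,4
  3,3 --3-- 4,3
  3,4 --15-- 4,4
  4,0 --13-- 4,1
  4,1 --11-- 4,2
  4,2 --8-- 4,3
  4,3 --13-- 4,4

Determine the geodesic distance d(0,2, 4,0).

Shortest path: 0,2 → 1,2 → 2,2 → 2,1 → 3,1 → 4,1 → 4,0, total weight = 35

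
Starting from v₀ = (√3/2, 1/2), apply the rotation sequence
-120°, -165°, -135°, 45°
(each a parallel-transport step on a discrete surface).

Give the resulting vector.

Total rotation: (-120°) + (-165°) + (-135°) + 45° = -375° ≡ -15° (mod 360°). Final vector: (0.9659, 0.2588)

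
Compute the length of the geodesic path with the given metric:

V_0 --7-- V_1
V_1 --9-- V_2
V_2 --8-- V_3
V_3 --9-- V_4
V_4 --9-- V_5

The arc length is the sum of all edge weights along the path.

Arc length = 7 + 9 + 8 + 9 + 9 = 42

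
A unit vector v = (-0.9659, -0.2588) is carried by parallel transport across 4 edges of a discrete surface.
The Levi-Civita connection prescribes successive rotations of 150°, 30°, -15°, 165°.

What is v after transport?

Total rotation: 150° + 30° + (-15°) + 165° = 330° ≡ -30° (mod 360°). Final vector: (-0.9659, 0.2588)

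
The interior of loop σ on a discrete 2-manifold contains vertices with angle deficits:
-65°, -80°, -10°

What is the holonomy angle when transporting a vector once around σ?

Holonomy = total enclosed curvature = (-65°) + (-80°) + (-10°) = -155°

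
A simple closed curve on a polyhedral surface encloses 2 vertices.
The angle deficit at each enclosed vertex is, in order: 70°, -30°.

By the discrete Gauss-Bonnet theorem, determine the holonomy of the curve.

Holonomy = total enclosed curvature = 70° + (-30°) = 40°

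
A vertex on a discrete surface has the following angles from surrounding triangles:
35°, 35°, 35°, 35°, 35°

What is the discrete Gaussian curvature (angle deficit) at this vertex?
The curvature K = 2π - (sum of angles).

Sum of angles = 175°. K = 360° - 175° = 185°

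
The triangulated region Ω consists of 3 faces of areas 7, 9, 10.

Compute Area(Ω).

7 + 9 + 10 = 26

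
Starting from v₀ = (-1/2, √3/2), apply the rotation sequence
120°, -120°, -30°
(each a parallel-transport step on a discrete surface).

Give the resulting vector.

Total rotation: 120° + (-120°) + (-30°) = -30°. Final vector: (0, 1)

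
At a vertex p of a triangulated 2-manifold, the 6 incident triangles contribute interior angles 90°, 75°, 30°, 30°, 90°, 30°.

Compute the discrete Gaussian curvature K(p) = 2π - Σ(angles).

Sum of angles = 345°. K = 360° - 345° = 15° = π/12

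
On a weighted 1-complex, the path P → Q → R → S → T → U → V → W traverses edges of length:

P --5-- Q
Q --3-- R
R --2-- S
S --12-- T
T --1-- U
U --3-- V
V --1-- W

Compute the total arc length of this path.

Arc length = 5 + 3 + 2 + 12 + 1 + 3 + 1 = 27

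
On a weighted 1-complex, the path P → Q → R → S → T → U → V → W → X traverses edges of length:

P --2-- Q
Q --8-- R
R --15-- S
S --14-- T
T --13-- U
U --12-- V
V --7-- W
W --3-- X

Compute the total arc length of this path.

Arc length = 2 + 8 + 15 + 14 + 13 + 12 + 7 + 3 = 74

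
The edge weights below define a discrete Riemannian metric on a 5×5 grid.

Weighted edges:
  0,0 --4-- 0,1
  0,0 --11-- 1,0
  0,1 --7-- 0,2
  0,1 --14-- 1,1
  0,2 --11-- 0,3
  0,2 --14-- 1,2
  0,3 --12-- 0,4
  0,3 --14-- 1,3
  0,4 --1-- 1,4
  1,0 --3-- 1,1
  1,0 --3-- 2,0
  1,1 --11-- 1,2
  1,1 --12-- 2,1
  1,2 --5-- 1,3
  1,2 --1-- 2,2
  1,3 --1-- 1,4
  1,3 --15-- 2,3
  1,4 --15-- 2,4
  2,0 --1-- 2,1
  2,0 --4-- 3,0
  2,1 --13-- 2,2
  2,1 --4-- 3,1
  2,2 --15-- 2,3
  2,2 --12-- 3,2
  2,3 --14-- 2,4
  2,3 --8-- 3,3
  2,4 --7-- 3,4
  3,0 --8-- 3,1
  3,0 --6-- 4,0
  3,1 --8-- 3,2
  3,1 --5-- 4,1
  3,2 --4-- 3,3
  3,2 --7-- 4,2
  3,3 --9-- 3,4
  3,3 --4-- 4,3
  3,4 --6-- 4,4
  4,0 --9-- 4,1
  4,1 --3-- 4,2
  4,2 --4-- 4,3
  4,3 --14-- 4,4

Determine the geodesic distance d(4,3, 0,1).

Shortest path: 4,3 → 4,2 → 4,1 → 3,1 → 2,1 → 2,0 → 1,0 → 0,0 → 0,1, total weight = 35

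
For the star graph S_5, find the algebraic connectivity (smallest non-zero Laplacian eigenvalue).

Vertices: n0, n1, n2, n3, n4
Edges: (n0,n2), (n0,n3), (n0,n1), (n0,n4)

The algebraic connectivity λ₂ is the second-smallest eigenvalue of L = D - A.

The star S_5 is the complete bipartite graph K_{1,4} (one hub of degree 4, 4 leaves of degree 1). The Laplacian spectrum of K_{p,q} is 0, p (multiplicity q−1), q (multiplicity p−1), p+q. With p = 1, q = 4: 0 once, 1 with multiplicity 3, and 5 once. (Check: trace L = sum of degrees = 8 = 3·1 + 5.)
Laplacian eigenvalues: [0.0, 1.0, 1.0, 1.0, 5.0]. Algebraic connectivity (smallest non-zero eigenvalue) = 1.0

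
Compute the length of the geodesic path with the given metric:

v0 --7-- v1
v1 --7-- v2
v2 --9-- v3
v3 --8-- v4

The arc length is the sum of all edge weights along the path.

Arc length = 7 + 7 + 9 + 8 = 31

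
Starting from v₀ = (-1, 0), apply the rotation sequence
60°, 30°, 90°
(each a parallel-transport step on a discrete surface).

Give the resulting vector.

Total rotation: 60° + 30° + 90° = 180°. Final vector: (1, 0)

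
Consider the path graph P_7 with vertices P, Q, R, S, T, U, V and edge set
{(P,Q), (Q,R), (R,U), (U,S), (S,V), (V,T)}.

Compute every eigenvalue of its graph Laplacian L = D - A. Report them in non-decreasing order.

The path graph P_n has Laplacian eigenvalues λ_k = 2 − 2cos(kπ/n), k = 0, 1, …, n−1. Here n = 7:
k=0: 2 − 2cos(0) = 0.0; k=1: 2 − 2cos(π/7) = 0.1981; k=2: 2 − 2cos(2π/7) = 0.753; k=3: 2 − 2cos(3π/7) = 1.555; k=4: 2 − 2cos(4π/7) = 2.445; k=5: 2 − 2cos(5π/7) = 3.247; k=6: 2 − 2cos(6π/7) = 3.8019.
Laplacian eigenvalues (increasing order): [0.0, 0.1981, 0.753, 1.555, 2.445, 3.247, 3.8019]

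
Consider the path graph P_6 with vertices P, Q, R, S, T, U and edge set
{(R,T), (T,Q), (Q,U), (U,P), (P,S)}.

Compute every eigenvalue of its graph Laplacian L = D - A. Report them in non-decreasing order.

The path graph P_n has Laplacian eigenvalues λ_k = 2 − 2cos(kπ/n), k = 0, 1, …, n−1. Here n = 6:
k=0: 2 − 2cos(0) = 0.0; k=1: 2 − 2cos(π/6) = 0.2679; k=2: 2 − 2cos(π/3) = 1.0; k=3: 2 − 2cos(π/2) = 2.0; k=4: 2 − 2cos(2π/3) = 3.0; k=5: 2 − 2cos(5π/6) = 3.7321.
Laplacian eigenvalues (increasing order): [0.0, 0.2679, 1.0, 2.0, 3.0, 3.7321]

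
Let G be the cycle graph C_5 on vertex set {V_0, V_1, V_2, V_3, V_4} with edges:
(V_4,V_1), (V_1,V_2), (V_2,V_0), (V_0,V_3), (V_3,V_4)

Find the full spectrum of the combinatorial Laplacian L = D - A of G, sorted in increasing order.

The cycle graph C_n has Laplacian eigenvalues λ_k = 2 − 2cos(2πk/n), k = 0, 1, …, n−1. Here n = 5:
k=0: 2 − 2cos(0) = 0.0; k=1: 2 − 2cos(2π/5) = 1.382; k=2: 2 − 2cos(4π/5) = 3.618; k=3: 2 − 2cos(6π/5) = 3.618; k=4: 2 − 2cos(8π/5) = 1.382.
Laplacian eigenvalues (increasing order): [0.0, 1.382, 1.382, 3.618, 3.618]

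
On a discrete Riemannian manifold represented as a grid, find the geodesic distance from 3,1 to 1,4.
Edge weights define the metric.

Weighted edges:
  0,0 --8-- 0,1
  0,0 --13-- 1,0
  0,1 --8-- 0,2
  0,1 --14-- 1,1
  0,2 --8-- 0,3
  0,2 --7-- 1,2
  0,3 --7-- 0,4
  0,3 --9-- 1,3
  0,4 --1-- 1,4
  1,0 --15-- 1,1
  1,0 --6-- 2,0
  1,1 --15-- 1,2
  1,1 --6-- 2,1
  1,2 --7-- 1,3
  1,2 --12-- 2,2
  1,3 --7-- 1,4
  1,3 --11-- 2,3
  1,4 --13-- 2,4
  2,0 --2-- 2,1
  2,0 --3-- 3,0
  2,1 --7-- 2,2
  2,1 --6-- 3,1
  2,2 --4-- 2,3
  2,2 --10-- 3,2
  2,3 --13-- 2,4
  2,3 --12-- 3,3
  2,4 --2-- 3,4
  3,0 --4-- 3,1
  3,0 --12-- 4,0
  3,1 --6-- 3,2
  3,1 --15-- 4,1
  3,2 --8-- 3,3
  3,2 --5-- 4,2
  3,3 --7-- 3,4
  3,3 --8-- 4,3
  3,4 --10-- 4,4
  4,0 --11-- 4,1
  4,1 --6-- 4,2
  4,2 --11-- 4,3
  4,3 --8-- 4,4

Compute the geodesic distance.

Shortest path: 3,1 → 2,1 → 2,2 → 2,3 → 1,3 → 1,4, total weight = 35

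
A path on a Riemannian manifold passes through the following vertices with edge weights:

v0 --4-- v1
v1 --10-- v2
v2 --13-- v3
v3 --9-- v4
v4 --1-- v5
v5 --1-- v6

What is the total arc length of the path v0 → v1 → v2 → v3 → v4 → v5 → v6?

Arc length = 4 + 10 + 13 + 9 + 1 + 1 = 38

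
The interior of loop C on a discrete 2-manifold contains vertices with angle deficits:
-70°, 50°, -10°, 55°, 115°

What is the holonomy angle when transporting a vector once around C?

Holonomy = total enclosed curvature = (-70°) + 50° + (-10°) + 55° + 115° = 140°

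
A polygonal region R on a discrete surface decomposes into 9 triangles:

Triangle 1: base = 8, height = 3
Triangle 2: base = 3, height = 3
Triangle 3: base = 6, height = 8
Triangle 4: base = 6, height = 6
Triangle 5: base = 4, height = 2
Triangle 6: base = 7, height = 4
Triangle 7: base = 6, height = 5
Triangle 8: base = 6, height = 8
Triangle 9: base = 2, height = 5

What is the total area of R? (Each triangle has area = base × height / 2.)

(1/2)×8×3 + (1/2)×3×3 + (1/2)×6×8 + (1/2)×6×6 + (1/2)×4×2 + (1/2)×7×4 + (1/2)×6×5 + (1/2)×6×8 + (1/2)×2×5 = 120.5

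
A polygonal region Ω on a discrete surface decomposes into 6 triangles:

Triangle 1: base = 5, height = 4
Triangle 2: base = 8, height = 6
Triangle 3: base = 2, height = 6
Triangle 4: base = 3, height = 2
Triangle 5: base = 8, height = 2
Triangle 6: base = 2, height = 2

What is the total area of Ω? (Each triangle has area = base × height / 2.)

(1/2)×5×4 + (1/2)×8×6 + (1/2)×2×6 + (1/2)×3×2 + (1/2)×8×2 + (1/2)×2×2 = 53.0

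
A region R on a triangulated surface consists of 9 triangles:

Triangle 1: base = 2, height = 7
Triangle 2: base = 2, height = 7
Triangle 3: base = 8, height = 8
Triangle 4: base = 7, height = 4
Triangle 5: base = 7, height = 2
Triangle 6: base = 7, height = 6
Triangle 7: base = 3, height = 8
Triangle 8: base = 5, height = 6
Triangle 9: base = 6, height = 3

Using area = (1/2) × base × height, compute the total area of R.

(1/2)×2×7 + (1/2)×2×7 + (1/2)×8×8 + (1/2)×7×4 + (1/2)×7×2 + (1/2)×7×6 + (1/2)×3×8 + (1/2)×5×6 + (1/2)×6×3 = 124.0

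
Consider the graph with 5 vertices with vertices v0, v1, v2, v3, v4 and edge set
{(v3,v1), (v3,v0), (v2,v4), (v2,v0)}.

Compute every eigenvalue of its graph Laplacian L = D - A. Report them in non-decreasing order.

Degrees: deg(v0) = 2, deg(v1) = 1, deg(v2) = 2, deg(v3) = 2, deg(v4) = 1.
L = D − A with rows/columns ordered (v0, v1, v2, v3, v4):
  [ 2,  0, -1, -1,  0]
  [ 0,  1,  0, -1,  0]
  [-1,  0,  2,  0, -1]
  [-1, -1,  0,  2,  0]
  [ 0,  0, -1,  0,  1]
Characteristic polynomial: det(λI − L) = λ(λ² − 3λ + 1)(λ² − 5λ + 5).
Roots: λ = 0; (λ² − 3λ + 1) = 0 ⇒ λ = (3 ± √5)/2 ≈ 0.382, 2.618; (λ² − 5λ + 5) = 0 ⇒ λ = (5 ± √5)/2 ≈ 1.382, 3.618.
(Check: the roots sum (with multiplicity) to 8, matching trace L = Σdeg = 2·4 = 8.)
Laplacian eigenvalues (increasing order): [0.0, 0.382, 1.382, 2.618, 3.618]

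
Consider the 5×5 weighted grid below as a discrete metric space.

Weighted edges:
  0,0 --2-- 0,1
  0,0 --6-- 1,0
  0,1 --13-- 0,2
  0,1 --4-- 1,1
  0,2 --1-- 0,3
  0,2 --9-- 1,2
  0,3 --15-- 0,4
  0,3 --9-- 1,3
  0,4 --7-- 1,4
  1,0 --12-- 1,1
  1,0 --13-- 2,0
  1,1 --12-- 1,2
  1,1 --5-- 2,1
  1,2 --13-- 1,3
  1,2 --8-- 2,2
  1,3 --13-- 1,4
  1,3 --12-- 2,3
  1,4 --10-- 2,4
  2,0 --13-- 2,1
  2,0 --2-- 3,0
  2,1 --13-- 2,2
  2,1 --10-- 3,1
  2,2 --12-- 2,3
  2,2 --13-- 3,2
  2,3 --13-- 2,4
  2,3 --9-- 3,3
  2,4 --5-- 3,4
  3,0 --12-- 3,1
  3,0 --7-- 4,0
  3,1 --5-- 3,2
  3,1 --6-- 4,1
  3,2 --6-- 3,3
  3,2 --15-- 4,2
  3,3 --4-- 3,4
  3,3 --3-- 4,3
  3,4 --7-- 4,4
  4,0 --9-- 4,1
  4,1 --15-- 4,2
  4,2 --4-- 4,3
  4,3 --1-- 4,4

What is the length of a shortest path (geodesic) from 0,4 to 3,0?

Shortest path: 0,4 → 1,4 → 2,4 → 3,4 → 3,3 → 3,2 → 3,1 → 3,0, total weight = 49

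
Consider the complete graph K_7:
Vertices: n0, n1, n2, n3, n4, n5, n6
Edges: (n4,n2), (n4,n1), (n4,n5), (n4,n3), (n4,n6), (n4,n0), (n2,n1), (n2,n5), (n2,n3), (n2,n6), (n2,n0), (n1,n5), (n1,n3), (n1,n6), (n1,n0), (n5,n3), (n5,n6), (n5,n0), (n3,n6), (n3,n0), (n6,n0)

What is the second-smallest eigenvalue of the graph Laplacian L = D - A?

For the complete graph K_n, L = nI − J (J = all-ones matrix). J has eigenvalues n (once, eigenvector 𝟙) and 0 (multiplicity n−1), so L has eigenvalues 0 (once) and n (multiplicity n−1). Here n = 7: eigenvalue 0 once and 7 with multiplicity 6.
Laplacian eigenvalues: [0.0, 7.0, 7.0, 7.0, 7.0, 7.0, 7.0]. Algebraic connectivity (smallest non-zero eigenvalue) = 7.0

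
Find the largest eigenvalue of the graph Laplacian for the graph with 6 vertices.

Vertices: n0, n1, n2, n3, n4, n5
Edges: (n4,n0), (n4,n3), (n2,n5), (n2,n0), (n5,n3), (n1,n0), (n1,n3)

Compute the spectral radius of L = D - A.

Degrees: deg(n0) = 3, deg(n1) = 2, deg(n2) = 2, deg(n3) = 3, deg(n4) = 2, deg(n5) = 2.
L = D − A with rows/columns ordered (n0, n1, n2, n3, n4, n5):
  [ 3, -1, -1,  0, -1,  0]
  [-1,  2,  0, -1,  0,  0]
  [-1,  0,  2,  0,  0, -1]
  [ 0, -1,  0,  3, -1, -1]
  [-1,  0,  0, -1,  2,  0]
  [ 0,  0, -1, -1,  0,  2]
Characteristic polynomial: det(λI − L) = λ(λ² − 6λ + 6)(λ − 2)²(λ − 4).
Roots: λ = 0; (λ² − 6λ + 6) = 0 ⇒ λ = 3 ± √3 ≈ 1.2679, 4.7321; (λ − 2) = 0 ⇒ λ = 2 (multiplicity 2); (λ − 4) = 0 ⇒ λ = 4.
(Check: the roots sum (with multiplicity) to 14, matching trace L = Σdeg = 2·7 = 14.)
Laplacian eigenvalues: [0.0, 1.2679, 2.0, 2.0, 4.0, 4.7321]. Largest eigenvalue (spectral radius) = 4.7321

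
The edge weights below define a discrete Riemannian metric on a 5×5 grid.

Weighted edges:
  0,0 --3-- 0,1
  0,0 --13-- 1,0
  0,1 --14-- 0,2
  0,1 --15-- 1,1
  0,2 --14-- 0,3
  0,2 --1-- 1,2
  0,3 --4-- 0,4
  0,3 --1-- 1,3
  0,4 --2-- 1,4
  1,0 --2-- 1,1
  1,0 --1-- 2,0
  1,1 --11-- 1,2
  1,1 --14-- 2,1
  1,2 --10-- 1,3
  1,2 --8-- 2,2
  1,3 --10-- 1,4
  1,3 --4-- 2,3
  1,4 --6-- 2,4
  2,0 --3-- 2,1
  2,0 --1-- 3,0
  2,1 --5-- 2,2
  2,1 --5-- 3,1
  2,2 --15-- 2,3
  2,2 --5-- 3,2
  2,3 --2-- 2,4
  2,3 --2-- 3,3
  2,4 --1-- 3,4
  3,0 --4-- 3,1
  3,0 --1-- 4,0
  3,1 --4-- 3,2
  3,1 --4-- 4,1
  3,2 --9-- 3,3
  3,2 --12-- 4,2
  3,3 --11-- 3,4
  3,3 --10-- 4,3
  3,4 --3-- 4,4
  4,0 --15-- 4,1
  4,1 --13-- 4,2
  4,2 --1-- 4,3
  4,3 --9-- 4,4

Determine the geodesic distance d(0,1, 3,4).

Shortest path: 0,1 → 0,2 → 1,2 → 1,3 → 2,3 → 2,4 → 3,4, total weight = 32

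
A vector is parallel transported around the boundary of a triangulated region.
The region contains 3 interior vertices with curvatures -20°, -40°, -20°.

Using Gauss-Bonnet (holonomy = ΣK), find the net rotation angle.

Holonomy = total enclosed curvature = (-20°) + (-40°) + (-20°) = -80°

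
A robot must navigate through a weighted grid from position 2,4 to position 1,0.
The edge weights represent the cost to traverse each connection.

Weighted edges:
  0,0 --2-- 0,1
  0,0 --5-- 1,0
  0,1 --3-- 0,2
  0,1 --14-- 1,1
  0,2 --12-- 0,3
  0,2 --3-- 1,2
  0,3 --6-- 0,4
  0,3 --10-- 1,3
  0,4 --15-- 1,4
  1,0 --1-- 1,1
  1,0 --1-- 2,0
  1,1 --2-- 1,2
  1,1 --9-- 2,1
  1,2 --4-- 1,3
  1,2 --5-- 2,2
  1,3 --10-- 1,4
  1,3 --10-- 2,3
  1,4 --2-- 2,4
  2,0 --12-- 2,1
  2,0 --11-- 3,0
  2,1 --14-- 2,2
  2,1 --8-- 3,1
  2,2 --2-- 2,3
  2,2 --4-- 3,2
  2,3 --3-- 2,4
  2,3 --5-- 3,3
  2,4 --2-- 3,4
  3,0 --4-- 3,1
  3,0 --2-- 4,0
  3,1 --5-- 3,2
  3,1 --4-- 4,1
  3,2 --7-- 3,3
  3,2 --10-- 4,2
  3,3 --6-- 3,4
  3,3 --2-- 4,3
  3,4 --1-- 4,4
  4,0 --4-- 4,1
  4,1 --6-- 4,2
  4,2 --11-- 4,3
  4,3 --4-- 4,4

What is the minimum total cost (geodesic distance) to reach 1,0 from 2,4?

Shortest path: 2,4 → 2,3 → 2,2 → 1,2 → 1,1 → 1,0, total weight = 13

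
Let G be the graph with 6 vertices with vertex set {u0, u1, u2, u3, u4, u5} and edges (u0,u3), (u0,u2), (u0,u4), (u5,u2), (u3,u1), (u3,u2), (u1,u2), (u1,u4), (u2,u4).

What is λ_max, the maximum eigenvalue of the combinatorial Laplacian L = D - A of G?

Degrees: deg(u0) = 3, deg(u1) = 3, deg(u2) = 5, deg(u3) = 3, deg(u4) = 3, deg(u5) = 1.
L = D − A with rows/columns ordered (u0, u1, u2, u3, u4, u5):
  [ 3,  0, -1, -1, -1,  0]
  [ 0,  3, -1, -1, -1,  0]
  [-1, -1,  5, -1, -1, -1]
  [-1, -1, -1,  3,  0,  0]
  [-1, -1, -1,  0,  3,  0]
  [ 0,  0, -1,  0,  0,  1]
Characteristic polynomial: det(λI − L) = λ(λ − 1)(λ − 3)²(λ − 5)(λ − 6).
Roots: λ = 0; (λ − 1) = 0 ⇒ λ = 1; (λ − 3) = 0 ⇒ λ = 3 (multiplicity 2); (λ − 5) = 0 ⇒ λ = 5; (λ − 6) = 0 ⇒ λ = 6.
(Check: the roots sum (with multiplicity) to 18, matching trace L = Σdeg = 2·9 = 18.)
Laplacian eigenvalues: [0.0, 1.0, 3.0, 3.0, 5.0, 6.0]. Largest eigenvalue (spectral radius) = 6.0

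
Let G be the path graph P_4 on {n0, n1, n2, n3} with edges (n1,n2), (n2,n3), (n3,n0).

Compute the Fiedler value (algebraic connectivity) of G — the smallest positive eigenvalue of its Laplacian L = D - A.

The path graph P_n has Laplacian eigenvalues λ_k = 2 − 2cos(kπ/n), k = 0, 1, …, n−1. Here n = 4:
k=0: 2 − 2cos(0) = 0.0; k=1: 2 − 2cos(π/4) = 0.5858; k=2: 2 − 2cos(π/2) = 2.0; k=3: 2 − 2cos(3π/4) = 3.4142.
Laplacian eigenvalues: [0.0, 0.5858, 2.0, 3.4142]. Algebraic connectivity (smallest non-zero eigenvalue) = 0.5858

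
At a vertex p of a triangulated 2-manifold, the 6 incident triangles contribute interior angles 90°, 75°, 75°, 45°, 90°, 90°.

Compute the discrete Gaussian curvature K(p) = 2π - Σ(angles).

Sum of angles = 465°. K = 360° - 465° = -105°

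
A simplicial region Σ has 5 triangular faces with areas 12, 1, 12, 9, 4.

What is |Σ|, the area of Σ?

12 + 1 + 12 + 9 + 4 = 38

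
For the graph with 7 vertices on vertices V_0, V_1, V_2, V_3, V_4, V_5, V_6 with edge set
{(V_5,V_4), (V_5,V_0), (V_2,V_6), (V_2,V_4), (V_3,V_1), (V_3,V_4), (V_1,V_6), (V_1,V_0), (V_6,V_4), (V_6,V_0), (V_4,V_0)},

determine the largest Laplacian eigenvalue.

Degrees: deg(V_0) = 4, deg(V_1) = 3, deg(V_2) = 2, deg(V_3) = 2, deg(V_4) = 5, deg(V_5) = 2, deg(V_6) = 4.
L = D − A with rows/columns ordered (V_0, V_1, V_2, V_3, V_4, V_5, V_6):
  [ 4, -1,  0,  0, -1, -1, -1]
  [-1,  3,  0, -1,  0,  0, -1]
  [ 0,  0,  2,  0, -1,  0, -1]
  [ 0, -1,  0,  2, -1,  0,  0]
  [-1,  0, -1, -1,  5, -1, -1]
  [-1,  0,  0,  0, -1,  2,  0]
  [-1, -1, -1,  0, -1,  0,  4]
Characteristic polynomial: det(λI − L) = λ(λ² − 6λ + 7)(λ² − 7λ + 9)(λ² − 9λ + 17).
Roots: λ = 0; (λ² − 6λ + 7) = 0 ⇒ λ = 3 ± √2 ≈ 1.5858, 4.4142; (λ² − 7λ + 9) = 0 ⇒ λ = (7 ± √13)/2 ≈ 1.6972, 5.3028; (λ² − 9λ + 17) = 0 ⇒ λ = (9 ± √13)/2 ≈ 2.6972, 6.3028.
(Check: the roots sum (with multiplicity) to 22, matching trace L = Σdeg = 2·11 = 22.)
Laplacian eigenvalues: [0.0, 1.5858, 1.6972, 2.6972, 4.4142, 5.3028, 6.3028]. Largest eigenvalue (spectral radius) = 6.3028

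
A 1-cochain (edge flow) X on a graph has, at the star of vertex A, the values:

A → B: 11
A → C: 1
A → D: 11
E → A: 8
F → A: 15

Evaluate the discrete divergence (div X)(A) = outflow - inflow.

Divergence = sum of outgoing flows = 11 + 1 + 11 + (-8) + (-15) = 0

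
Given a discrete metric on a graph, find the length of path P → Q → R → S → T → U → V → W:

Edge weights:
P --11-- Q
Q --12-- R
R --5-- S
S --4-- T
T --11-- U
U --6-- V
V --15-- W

Arc length = 11 + 12 + 5 + 4 + 11 + 6 + 15 = 64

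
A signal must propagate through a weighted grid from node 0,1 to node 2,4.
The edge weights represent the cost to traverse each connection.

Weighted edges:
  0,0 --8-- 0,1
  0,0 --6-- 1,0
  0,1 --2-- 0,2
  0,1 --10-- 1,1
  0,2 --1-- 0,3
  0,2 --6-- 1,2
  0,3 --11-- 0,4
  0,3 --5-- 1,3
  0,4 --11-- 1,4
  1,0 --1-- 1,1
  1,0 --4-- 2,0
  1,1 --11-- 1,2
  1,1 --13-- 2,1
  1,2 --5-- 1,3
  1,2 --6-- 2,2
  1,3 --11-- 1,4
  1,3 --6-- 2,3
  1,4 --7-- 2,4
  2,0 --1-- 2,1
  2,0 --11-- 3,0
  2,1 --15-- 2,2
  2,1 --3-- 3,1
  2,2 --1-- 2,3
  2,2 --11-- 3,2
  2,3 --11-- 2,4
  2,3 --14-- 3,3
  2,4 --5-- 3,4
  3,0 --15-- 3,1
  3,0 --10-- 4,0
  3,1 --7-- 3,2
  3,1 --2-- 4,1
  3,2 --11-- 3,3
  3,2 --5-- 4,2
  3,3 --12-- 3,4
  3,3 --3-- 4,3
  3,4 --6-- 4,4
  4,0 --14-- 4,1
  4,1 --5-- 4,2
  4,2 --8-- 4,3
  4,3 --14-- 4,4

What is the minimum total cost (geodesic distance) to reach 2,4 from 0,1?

Shortest path: 0,1 → 0,2 → 0,3 → 1,3 → 2,3 → 2,4, total weight = 25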